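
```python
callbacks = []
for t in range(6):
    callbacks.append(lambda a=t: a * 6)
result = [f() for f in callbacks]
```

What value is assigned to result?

Step 1: Default arg a=t captures t at each iteration.
Step 2: callbacks[k] has a defaulting to k, returns k * 6.
Step 3: result = [0, 6, 12, 18, 24, 30]

The answer is [0, 6, 12, 18, 24, 30].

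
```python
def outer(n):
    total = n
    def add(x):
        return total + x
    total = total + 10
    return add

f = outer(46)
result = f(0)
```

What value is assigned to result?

Step 1: outer(46) sets total = 46, then total = 46 + 10 = 56.
Step 2: Closures capture by reference, so add sees total = 56.
Step 3: f(0) returns 56 + 0 = 56

The answer is 56.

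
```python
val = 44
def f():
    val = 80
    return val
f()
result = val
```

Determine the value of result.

Step 1: val = 44 globally.
Step 2: f() creates a LOCAL val = 80 (no global keyword!).
Step 3: The global val is unchanged. result = 44

The answer is 44.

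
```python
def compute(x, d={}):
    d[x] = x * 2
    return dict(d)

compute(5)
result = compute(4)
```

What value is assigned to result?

Step 1: Mutable default dict is shared across calls.
Step 2: First call adds 5: 10. Second call adds 4: 8.
Step 3: result = {5: 10, 4: 8}

The answer is {5: 10, 4: 8}.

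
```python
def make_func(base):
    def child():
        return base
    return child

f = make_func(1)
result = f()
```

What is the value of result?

Step 1: make_func(1) creates closure capturing base = 1.
Step 2: f() returns the captured base = 1.
Step 3: result = 1

The answer is 1.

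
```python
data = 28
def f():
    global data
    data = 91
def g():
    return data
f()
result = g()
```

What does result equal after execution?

Step 1: data = 28.
Step 2: f() sets global data = 91.
Step 3: g() reads global data = 91. result = 91

The answer is 91.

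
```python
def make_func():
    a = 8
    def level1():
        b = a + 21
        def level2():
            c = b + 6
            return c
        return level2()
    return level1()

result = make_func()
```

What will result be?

Step 1: a = 8. b = a + 21 = 29.
Step 2: c = b + 6 = 29 + 6 = 35.
Step 3: result = 35

The answer is 35.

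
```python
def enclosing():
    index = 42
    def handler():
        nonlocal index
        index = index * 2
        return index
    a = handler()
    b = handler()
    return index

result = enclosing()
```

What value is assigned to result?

Step 1: index starts at 42.
Step 2: First handler(): index = 42 * 2 = 84.
Step 3: Second handler(): index = 84 * 2 = 168.
Step 4: result = 168

The answer is 168.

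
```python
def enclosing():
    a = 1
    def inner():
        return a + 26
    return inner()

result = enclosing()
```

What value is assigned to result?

Step 1: enclosing() defines a = 1.
Step 2: inner() reads a = 1 from enclosing scope, returns 1 + 26 = 27.
Step 3: result = 27

The answer is 27.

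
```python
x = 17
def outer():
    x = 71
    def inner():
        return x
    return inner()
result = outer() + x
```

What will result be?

Step 1: Global x = 17. outer() shadows with x = 71.
Step 2: inner() returns enclosing x = 71. outer() = 71.
Step 3: result = 71 + global x (17) = 88

The answer is 88.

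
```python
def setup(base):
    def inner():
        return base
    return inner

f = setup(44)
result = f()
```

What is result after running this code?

Step 1: setup(44) creates closure capturing base = 44.
Step 2: f() returns the captured base = 44.
Step 3: result = 44

The answer is 44.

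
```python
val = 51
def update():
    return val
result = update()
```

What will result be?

Step 1: val = 51 is defined in the global scope.
Step 2: update() looks up val. No local val exists, so Python checks the global scope via LEGB rule and finds val = 51.
Step 3: result = 51

The answer is 51.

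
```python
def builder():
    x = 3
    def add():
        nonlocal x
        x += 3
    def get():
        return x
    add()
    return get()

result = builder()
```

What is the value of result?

Step 1: x = 3. add() modifies it via nonlocal, get() reads it.
Step 2: add() makes x = 3 + 3 = 6.
Step 3: get() returns 6. result = 6

The answer is 6.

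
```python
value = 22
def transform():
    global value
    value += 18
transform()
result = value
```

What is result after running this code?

Step 1: value = 22 globally.
Step 2: transform() modifies global value: value += 18 = 40.
Step 3: result = 40

The answer is 40.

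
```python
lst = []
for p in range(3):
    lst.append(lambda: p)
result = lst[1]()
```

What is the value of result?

Step 1: The loop creates 3 lambdas, all referencing the same variable p.
Step 2: After the loop, p = 2 (final value).
Step 3: lst[1]() looks up p at call time and finds 2. This is the late binding gotcha. result = 2

The answer is 2.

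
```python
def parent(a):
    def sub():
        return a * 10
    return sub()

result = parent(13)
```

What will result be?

Step 1: parent(13) binds parameter a = 13.
Step 2: sub() accesses a = 13 from enclosing scope.
Step 3: result = 13 * 10 = 130

The answer is 130.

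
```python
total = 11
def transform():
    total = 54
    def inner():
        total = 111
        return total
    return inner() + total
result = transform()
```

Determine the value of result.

Step 1: transform() has local total = 54. inner() has local total = 111.
Step 2: inner() returns its local total = 111.
Step 3: transform() returns 111 + its own total (54) = 165

The answer is 165.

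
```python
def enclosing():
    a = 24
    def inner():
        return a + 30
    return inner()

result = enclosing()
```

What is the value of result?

Step 1: enclosing() defines a = 24.
Step 2: inner() reads a = 24 from enclosing scope, returns 24 + 30 = 54.
Step 3: result = 54

The answer is 54.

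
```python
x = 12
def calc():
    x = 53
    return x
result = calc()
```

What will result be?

Step 1: Global x = 12.
Step 2: calc() creates local x = 53, shadowing the global.
Step 3: Returns local x = 53. result = 53

The answer is 53.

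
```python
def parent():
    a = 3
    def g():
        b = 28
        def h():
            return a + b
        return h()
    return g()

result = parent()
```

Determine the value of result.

Step 1: parent() defines a = 3. g() defines b = 28.
Step 2: h() accesses both from enclosing scopes: a = 3, b = 28.
Step 3: result = 3 + 28 = 31

The answer is 31.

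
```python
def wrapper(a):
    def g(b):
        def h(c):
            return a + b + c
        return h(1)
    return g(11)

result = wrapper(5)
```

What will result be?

Step 1: a = 5, b = 11, c = 1 across three nested scopes.
Step 2: h() accesses all three via LEGB rule.
Step 3: result = 5 + 11 + 1 = 17

The answer is 17.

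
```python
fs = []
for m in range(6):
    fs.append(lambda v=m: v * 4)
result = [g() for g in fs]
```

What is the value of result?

Step 1: Default arg v=m captures m at each iteration.
Step 2: fs[k] has v defaulting to k, returns k * 4.
Step 3: result = [0, 4, 8, 12, 16, 20]

The answer is [0, 4, 8, 12, 16, 20].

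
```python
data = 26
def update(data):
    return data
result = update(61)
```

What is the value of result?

Step 1: Global data = 26.
Step 2: update(61) takes parameter data = 61, which shadows the global.
Step 3: result = 61

The answer is 61.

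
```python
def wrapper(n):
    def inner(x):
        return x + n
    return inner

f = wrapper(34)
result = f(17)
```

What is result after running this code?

Step 1: wrapper(34) creates a closure that captures n = 34.
Step 2: f(17) calls the closure with x = 17, returning 17 + 34 = 51.
Step 3: result = 51

The answer is 51.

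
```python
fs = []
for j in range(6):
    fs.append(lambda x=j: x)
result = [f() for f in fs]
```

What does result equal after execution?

Step 1: Default arg x=j captures j at each iteration.
Step 2: Each lambda has its own default: 0, 1, ..., 5.
Step 3: result = [0, 1, 2, 3, 4, 5]

The answer is [0, 1, 2, 3, 4, 5].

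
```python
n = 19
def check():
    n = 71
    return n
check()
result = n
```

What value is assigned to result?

Step 1: Global n = 19.
Step 2: check() creates local n = 71 (shadow, not modification).
Step 3: After check() returns, global n is unchanged. result = 19

The answer is 19.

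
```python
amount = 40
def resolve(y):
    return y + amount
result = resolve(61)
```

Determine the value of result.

Step 1: amount = 40 is defined globally.
Step 2: resolve(61) uses parameter y = 61 and looks up amount from global scope = 40.
Step 3: result = 61 + 40 = 101

The answer is 101.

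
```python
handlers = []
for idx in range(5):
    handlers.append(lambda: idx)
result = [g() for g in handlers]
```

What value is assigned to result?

Step 1: All 5 lambdas share the same variable idx.
Step 2: After the loop, idx = 4.
Step 3: Each call returns 4. result = [4, 4, 4, 4, 4]

The answer is [4, 4, 4, 4, 4].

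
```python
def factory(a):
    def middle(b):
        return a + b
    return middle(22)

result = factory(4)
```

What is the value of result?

Step 1: factory(4) passes a = 4.
Step 2: middle(22) has b = 22, reads a = 4 from enclosing.
Step 3: result = 4 + 22 = 26

The answer is 26.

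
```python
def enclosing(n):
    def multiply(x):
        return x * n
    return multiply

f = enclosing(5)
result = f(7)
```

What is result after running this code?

Step 1: enclosing(5) returns multiply closure with n = 5.
Step 2: f(7) computes 7 * 5 = 35.
Step 3: result = 35

The answer is 35.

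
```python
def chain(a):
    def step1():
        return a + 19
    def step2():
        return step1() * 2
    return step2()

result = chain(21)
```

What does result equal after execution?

Step 1: chain(21) captures a = 21.
Step 2: step2() calls step1() which returns 21 + 19 = 40.
Step 3: step2() returns 40 * 2 = 80

The answer is 80.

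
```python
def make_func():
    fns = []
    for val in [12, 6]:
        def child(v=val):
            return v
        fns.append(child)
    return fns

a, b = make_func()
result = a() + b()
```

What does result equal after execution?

Step 1: Default argument v=val captures val at each iteration.
Step 2: a() returns 12 (captured at first iteration), b() returns 6 (captured at second).
Step 3: result = 12 + 6 = 18

The answer is 18.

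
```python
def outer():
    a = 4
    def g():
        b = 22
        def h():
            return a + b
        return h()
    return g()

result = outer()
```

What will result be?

Step 1: outer() defines a = 4. g() defines b = 22.
Step 2: h() accesses both from enclosing scopes: a = 4, b = 22.
Step 3: result = 4 + 22 = 26

The answer is 26.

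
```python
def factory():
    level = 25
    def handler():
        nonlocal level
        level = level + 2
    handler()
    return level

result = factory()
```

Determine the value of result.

Step 1: factory() sets level = 25.
Step 2: handler() uses nonlocal to modify level in factory's scope: level = 25 + 2 = 27.
Step 3: factory() returns the modified level = 27

The answer is 27.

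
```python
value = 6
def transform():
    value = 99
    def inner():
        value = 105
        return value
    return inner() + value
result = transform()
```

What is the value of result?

Step 1: transform() has local value = 99. inner() has local value = 105.
Step 2: inner() returns its local value = 105.
Step 3: transform() returns 105 + its own value (99) = 204

The answer is 204.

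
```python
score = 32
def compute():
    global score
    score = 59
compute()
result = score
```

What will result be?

Step 1: score = 32 globally.
Step 2: compute() declares global score and sets it to 59.
Step 3: After compute(), global score = 59. result = 59

The answer is 59.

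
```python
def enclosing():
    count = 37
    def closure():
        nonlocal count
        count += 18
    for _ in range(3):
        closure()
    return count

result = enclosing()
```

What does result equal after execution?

Step 1: count = 37.
Step 2: closure() is called 3 times in a loop, each adding 18 via nonlocal.
Step 3: count = 37 + 18 * 3 = 91

The answer is 91.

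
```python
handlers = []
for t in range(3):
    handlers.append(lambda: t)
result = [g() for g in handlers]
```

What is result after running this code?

Step 1: All 3 lambdas share the same variable t.
Step 2: After the loop, t = 2.
Step 3: Each call returns 2. result = [2, 2, 2]

The answer is [2, 2, 2].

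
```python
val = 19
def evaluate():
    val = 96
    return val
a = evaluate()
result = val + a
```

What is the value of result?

Step 1: Global val = 19. evaluate() returns local val = 96.
Step 2: a = 96. Global val still = 19.
Step 3: result = 19 + 96 = 115

The answer is 115.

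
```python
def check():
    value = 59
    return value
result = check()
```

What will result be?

Step 1: check() defines value = 59 in its local scope.
Step 2: return value finds the local variable value = 59.
Step 3: result = 59

The answer is 59.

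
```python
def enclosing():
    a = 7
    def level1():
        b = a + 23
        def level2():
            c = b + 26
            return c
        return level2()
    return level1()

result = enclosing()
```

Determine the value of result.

Step 1: a = 7. b = a + 23 = 30.
Step 2: c = b + 26 = 30 + 26 = 56.
Step 3: result = 56

The answer is 56.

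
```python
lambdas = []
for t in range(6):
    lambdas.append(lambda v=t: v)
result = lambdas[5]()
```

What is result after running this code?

Step 1: Default argument v=t captures t's value at each iteration.
Step 2: lambdas[5] captured v = 5 when t was 5.
Step 3: result = 5

The answer is 5.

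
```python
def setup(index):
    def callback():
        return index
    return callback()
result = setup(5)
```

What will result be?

Step 1: setup(5) binds parameter index = 5.
Step 2: callback() looks up index in enclosing scope and finds the parameter index = 5.
Step 3: result = 5

The answer is 5.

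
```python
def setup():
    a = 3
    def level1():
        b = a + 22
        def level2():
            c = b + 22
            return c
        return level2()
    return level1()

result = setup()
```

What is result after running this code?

Step 1: a = 3. b = a + 22 = 25.
Step 2: c = b + 22 = 25 + 22 = 47.
Step 3: result = 47

The answer is 47.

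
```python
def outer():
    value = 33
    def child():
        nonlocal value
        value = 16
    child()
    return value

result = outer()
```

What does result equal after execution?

Step 1: outer() sets value = 33.
Step 2: child() uses nonlocal to reassign value = 16.
Step 3: result = 16

The answer is 16.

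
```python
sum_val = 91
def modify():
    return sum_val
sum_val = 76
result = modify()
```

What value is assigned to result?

Step 1: sum_val is first set to 91, then reassigned to 76.
Step 2: modify() is called after the reassignment, so it looks up the current global sum_val = 76.
Step 3: result = 76

The answer is 76.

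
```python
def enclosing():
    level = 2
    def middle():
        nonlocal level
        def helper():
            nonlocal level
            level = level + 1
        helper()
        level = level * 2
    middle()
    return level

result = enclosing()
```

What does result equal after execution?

Step 1: level = 2.
Step 2: helper() adds 1: level = 2 + 1 = 3.
Step 3: middle() doubles: level = 3 * 2 = 6.
Step 4: result = 6

The answer is 6.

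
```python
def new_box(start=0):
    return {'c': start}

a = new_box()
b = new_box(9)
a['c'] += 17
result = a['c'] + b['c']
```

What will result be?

Step 1: new_box() returns a new dict each call (immutable default 0).
Step 2: a = {'c': 0}, b = {'c': 9}.
Step 3: a['c'] += 17 = 17. result = 17 + 9 = 26

The answer is 26.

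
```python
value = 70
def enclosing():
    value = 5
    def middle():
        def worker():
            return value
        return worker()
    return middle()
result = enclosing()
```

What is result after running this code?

Step 1: enclosing() defines value = 5. middle() and worker() have no local value.
Step 2: worker() checks local (none), enclosing middle() (none), enclosing enclosing() and finds value = 5.
Step 3: result = 5

The answer is 5.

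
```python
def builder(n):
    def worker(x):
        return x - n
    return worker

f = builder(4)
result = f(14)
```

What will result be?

Step 1: builder(4) creates a closure capturing n = 4.
Step 2: f(14) computes 14 - 4 = 10.
Step 3: result = 10

The answer is 10.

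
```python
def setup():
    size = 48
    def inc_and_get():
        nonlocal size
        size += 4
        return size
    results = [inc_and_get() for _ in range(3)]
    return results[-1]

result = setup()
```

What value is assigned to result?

Step 1: size = 48.
Step 2: Three calls to inc_and_get(), each adding 4.
Step 3: Last value = 48 + 4 * 3 = 60

The answer is 60.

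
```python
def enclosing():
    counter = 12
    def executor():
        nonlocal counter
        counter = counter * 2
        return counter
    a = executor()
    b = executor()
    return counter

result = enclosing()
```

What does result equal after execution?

Step 1: counter starts at 12.
Step 2: First executor(): counter = 12 * 2 = 24.
Step 3: Second executor(): counter = 24 * 2 = 48.
Step 4: result = 48

The answer is 48.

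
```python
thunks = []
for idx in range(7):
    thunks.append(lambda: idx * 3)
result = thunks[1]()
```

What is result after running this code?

Step 1: All lambdas reference the same variable idx (late binding).
Step 2: After the loop, idx = 6. Every lambda returns idx * 3.
Step 3: thunks[1]() = 6 * 3 = 18

The answer is 18.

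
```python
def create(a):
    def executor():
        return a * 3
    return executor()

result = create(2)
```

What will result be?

Step 1: create(2) binds parameter a = 2.
Step 2: executor() accesses a = 2 from enclosing scope.
Step 3: result = 2 * 3 = 6

The answer is 6.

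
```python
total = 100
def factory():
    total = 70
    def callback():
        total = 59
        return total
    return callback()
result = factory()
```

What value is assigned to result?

Step 1: Three scopes define total: global (100), factory (70), callback (59).
Step 2: callback() has its own local total = 59, which shadows both enclosing and global.
Step 3: result = 59 (local wins in LEGB)

The answer is 59.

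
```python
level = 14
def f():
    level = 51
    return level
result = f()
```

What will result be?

Step 1: Global level = 14.
Step 2: f() creates local level = 51, shadowing the global.
Step 3: Returns local level = 51. result = 51

The answer is 51.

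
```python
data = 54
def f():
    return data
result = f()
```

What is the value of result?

Step 1: data = 54 is defined in the global scope.
Step 2: f() looks up data. No local data exists, so Python checks the global scope via LEGB rule and finds data = 54.
Step 3: result = 54

The answer is 54.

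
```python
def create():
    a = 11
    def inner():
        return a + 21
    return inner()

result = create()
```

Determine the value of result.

Step 1: create() defines a = 11.
Step 2: inner() reads a = 11 from enclosing scope, returns 11 + 21 = 32.
Step 3: result = 32

The answer is 32.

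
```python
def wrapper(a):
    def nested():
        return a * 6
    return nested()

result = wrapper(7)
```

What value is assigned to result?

Step 1: wrapper(7) binds parameter a = 7.
Step 2: nested() accesses a = 7 from enclosing scope.
Step 3: result = 7 * 6 = 42

The answer is 42.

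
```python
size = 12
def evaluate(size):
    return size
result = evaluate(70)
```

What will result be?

Step 1: Global size = 12.
Step 2: evaluate(70) takes parameter size = 70, which shadows the global.
Step 3: result = 70

The answer is 70.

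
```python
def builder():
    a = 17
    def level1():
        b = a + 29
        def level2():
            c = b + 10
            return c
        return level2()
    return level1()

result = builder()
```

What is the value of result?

Step 1: a = 17. b = a + 29 = 46.
Step 2: c = b + 10 = 46 + 10 = 56.
Step 3: result = 56

The answer is 56.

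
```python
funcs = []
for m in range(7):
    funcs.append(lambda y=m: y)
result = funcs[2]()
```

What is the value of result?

Step 1: Default argument y=m captures m's value at each iteration.
Step 2: funcs[2] captured y = 2 when m was 2.
Step 3: result = 2

The answer is 2.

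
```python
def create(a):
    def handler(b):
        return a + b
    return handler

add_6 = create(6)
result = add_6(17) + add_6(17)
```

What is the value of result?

Step 1: add_6 captures a = 6.
Step 2: add_6(17) = 6 + 17 = 23, called twice.
Step 3: result = 23 + 23 = 46

The answer is 46.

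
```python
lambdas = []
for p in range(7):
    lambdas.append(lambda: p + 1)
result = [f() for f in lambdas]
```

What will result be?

Step 1: All lambdas capture p by reference. After the loop, p = 6.
Step 2: Each call returns 6 + 1 = 7.
Step 3: result = [7, 7, 7, 7, 7, 7, 7]

The answer is [7, 7, 7, 7, 7, 7, 7].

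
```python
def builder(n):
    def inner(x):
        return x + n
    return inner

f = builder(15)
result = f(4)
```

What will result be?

Step 1: builder(15) creates a closure that captures n = 15.
Step 2: f(4) calls the closure with x = 4, returning 4 + 15 = 19.
Step 3: result = 19

The answer is 19.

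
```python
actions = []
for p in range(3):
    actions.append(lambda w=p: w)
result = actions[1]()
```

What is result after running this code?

Step 1: Default argument w=p captures p's value at each iteration.
Step 2: actions[1] captured w = 1 when p was 1.
Step 3: result = 1

The answer is 1.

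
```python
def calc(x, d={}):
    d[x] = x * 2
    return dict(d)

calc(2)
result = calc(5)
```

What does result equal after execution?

Step 1: Mutable default dict is shared across calls.
Step 2: First call adds 2: 4. Second call adds 5: 10.
Step 3: result = {2: 4, 5: 10}

The answer is {2: 4, 5: 10}.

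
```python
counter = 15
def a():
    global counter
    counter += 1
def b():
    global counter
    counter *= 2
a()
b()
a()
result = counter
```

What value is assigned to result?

Step 1: counter = 15.
Step 2: a(): counter = 15 + 1 = 16.
Step 3: b(): counter = 16 * 2 = 32.
Step 4: a(): counter = 32 + 1 = 33

The answer is 33.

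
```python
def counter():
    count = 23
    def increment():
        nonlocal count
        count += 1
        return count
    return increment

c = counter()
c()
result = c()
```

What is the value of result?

Step 1: counter() creates closure with count = 23.
Step 2: Each c() call increments count via nonlocal. After 2 calls: 23 + 2 = 25.
Step 3: result = 25

The answer is 25.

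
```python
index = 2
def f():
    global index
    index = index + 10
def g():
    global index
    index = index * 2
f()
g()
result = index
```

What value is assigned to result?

Step 1: index = 2.
Step 2: f() adds 10: index = 2 + 10 = 12.
Step 3: g() doubles: index = 12 * 2 = 24.
Step 4: result = 24

The answer is 24.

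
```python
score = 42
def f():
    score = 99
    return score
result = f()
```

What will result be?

Step 1: Global score = 42.
Step 2: f() creates local score = 99, shadowing the global.
Step 3: Returns local score = 99. result = 99

The answer is 99.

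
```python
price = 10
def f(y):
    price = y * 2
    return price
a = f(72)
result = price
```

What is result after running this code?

Step 1: Global price = 10.
Step 2: f(72) creates local price = 72 * 2 = 144.
Step 3: Global price unchanged because no global keyword. result = 10

The answer is 10.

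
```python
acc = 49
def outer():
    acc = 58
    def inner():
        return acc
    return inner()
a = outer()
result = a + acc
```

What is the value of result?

Step 1: outer() has local acc = 58. inner() reads from enclosing.
Step 2: outer() returns 58. Global acc = 49 unchanged.
Step 3: result = 58 + 49 = 107

The answer is 107.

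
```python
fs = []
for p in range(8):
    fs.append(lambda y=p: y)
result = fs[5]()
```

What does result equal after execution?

Step 1: Default argument y=p captures p's value at each iteration.
Step 2: fs[5] captured y = 5 when p was 5.
Step 3: result = 5

The answer is 5.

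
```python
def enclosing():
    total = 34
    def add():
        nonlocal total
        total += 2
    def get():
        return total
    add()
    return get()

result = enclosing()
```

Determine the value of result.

Step 1: total = 34. add() modifies it via nonlocal, get() reads it.
Step 2: add() makes total = 34 + 2 = 36.
Step 3: get() returns 36. result = 36

The answer is 36.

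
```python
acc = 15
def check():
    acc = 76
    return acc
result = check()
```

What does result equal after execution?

Step 1: Global acc = 15.
Step 2: check() creates local acc = 76, shadowing the global.
Step 3: Returns local acc = 76. result = 76

The answer is 76.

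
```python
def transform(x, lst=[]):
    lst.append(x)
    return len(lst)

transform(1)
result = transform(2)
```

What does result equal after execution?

Step 1: Mutable default list persists between calls.
Step 2: First call: lst = [1], len = 1. Second call: lst = [1, 2], len = 2.
Step 3: result = 2

The answer is 2.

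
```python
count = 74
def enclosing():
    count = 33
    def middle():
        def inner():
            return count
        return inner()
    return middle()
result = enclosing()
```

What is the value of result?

Step 1: enclosing() defines count = 33. middle() and inner() have no local count.
Step 2: inner() checks local (none), enclosing middle() (none), enclosing enclosing() and finds count = 33.
Step 3: result = 33

The answer is 33.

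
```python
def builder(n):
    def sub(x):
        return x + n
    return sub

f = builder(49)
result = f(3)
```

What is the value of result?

Step 1: builder(49) creates a closure that captures n = 49.
Step 2: f(3) calls the closure with x = 3, returning 3 + 49 = 52.
Step 3: result = 52

The answer is 52.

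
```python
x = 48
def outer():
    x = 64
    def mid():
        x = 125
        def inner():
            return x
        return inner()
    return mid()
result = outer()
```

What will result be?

Step 1: Three levels of shadowing: global 48, outer 64, mid 125.
Step 2: inner() finds x = 125 in enclosing mid() scope.
Step 3: result = 125

The answer is 125.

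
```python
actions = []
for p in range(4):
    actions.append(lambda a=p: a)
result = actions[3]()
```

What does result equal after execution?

Step 1: Default argument a=p captures p's value at each iteration.
Step 2: actions[3] captured a = 3 when p was 3.
Step 3: result = 3

The answer is 3.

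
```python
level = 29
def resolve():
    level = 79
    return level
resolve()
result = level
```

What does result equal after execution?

Step 1: Global level = 29.
Step 2: resolve() creates local level = 79 (shadow, not modification).
Step 3: After resolve() returns, global level is unchanged. result = 29

The answer is 29.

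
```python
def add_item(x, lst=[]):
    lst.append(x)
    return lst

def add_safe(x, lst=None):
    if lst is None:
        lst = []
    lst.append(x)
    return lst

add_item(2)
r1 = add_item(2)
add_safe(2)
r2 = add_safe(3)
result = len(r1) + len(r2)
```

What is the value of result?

Step 1: add_item shares mutable default: after 2 calls, lst = [2, 2], len = 2.
Step 2: add_safe creates fresh list each time: r2 = [3], len = 1.
Step 3: result = 2 + 1 = 3

The answer is 3.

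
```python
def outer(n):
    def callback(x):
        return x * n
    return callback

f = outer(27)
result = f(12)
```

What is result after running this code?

Step 1: outer(27) creates a closure capturing n = 27.
Step 2: f(12) computes 12 * 27 = 324.
Step 3: result = 324

The answer is 324.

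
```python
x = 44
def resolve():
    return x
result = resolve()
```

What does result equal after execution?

Step 1: x = 44 is defined in the global scope.
Step 2: resolve() looks up x. No local x exists, so Python checks the global scope via LEGB rule and finds x = 44.
Step 3: result = 44

The answer is 44.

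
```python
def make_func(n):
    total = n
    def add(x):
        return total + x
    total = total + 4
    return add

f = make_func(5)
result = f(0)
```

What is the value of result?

Step 1: make_func(5) sets total = 5, then total = 5 + 4 = 9.
Step 2: Closures capture by reference, so add sees total = 9.
Step 3: f(0) returns 9 + 0 = 9

The answer is 9.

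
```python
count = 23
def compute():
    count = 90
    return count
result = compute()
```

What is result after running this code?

Step 1: Global count = 23.
Step 2: compute() creates local count = 90, shadowing the global.
Step 3: Returns local count = 90. result = 90

The answer is 90.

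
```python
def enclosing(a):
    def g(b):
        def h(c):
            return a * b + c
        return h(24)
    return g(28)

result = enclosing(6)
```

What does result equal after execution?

Step 1: a = 6, b = 28, c = 24.
Step 2: h() computes a * b + c = 6 * 28 + 24 = 192.
Step 3: result = 192

The answer is 192.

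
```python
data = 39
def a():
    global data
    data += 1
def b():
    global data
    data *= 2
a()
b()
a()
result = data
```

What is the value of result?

Step 1: data = 39.
Step 2: a(): data = 39 + 1 = 40.
Step 3: b(): data = 40 * 2 = 80.
Step 4: a(): data = 80 + 1 = 81

The answer is 81.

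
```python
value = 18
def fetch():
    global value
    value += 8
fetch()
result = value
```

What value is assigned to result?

Step 1: value = 18 globally.
Step 2: fetch() modifies global value: value += 8 = 26.
Step 3: result = 26

The answer is 26.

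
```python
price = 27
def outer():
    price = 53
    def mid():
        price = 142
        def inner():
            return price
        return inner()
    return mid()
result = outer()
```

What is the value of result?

Step 1: Three levels of shadowing: global 27, outer 53, mid 142.
Step 2: inner() finds price = 142 in enclosing mid() scope.
Step 3: result = 142

The answer is 142.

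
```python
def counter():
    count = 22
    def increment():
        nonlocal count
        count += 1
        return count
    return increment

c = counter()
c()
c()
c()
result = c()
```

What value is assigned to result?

Step 1: counter() creates closure with count = 22.
Step 2: Each c() call increments count via nonlocal. After 4 calls: 22 + 4 = 26.
Step 3: result = 26

The answer is 26.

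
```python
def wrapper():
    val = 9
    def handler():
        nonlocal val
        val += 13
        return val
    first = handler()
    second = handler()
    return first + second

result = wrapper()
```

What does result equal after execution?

Step 1: val starts at 9.
Step 2: First call: val = 9 + 13 = 22, returns 22.
Step 3: Second call: val = 22 + 13 = 35, returns 35.
Step 4: result = 22 + 35 = 57

The answer is 57.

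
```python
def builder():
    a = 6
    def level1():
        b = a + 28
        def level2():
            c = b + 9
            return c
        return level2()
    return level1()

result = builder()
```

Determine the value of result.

Step 1: a = 6. b = a + 28 = 34.
Step 2: c = b + 9 = 34 + 9 = 43.
Step 3: result = 43

The answer is 43.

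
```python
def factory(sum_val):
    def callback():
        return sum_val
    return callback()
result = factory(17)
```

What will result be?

Step 1: factory(17) binds parameter sum_val = 17.
Step 2: callback() looks up sum_val in enclosing scope and finds the parameter sum_val = 17.
Step 3: result = 17

The answer is 17.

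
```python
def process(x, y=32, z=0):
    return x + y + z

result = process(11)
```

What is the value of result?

Step 1: process(11) uses defaults y = 32, z = 0.
Step 2: Returns 11 + 32 + 0 = 43.
Step 3: result = 43

The answer is 43.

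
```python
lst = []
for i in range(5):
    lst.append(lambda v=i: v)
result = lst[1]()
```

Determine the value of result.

Step 1: Default argument v=i captures i's value at each iteration.
Step 2: lst[1] captured v = 1 when i was 1.
Step 3: result = 1

The answer is 1.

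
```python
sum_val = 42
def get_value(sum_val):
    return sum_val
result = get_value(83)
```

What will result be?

Step 1: Global sum_val = 42.
Step 2: get_value(83) takes parameter sum_val = 83, which shadows the global.
Step 3: result = 83

The answer is 83.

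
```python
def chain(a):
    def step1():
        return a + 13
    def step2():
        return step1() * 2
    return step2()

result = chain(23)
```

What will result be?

Step 1: chain(23) captures a = 23.
Step 2: step2() calls step1() which returns 23 + 13 = 36.
Step 3: step2() returns 36 * 2 = 72

The answer is 72.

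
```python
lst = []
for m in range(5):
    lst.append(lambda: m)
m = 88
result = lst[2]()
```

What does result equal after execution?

Step 1: Lambdas capture the variable m by reference, not by value.
Step 2: After the loop, m is reassigned to 88.
Step 3: lst[2]() looks up the current m = 88. result = 88

The answer is 88.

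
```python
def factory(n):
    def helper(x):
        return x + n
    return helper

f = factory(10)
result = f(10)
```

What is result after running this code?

Step 1: factory(10) creates a closure that captures n = 10.
Step 2: f(10) calls the closure with x = 10, returning 10 + 10 = 20.
Step 3: result = 20

The answer is 20.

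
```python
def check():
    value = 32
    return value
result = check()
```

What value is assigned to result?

Step 1: check() defines value = 32 in its local scope.
Step 2: return value finds the local variable value = 32.
Step 3: result = 32

The answer is 32.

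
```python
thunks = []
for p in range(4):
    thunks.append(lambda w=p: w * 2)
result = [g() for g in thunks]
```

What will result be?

Step 1: Default arg w=p captures p at each iteration.
Step 2: thunks[k] has w defaulting to k, returns k * 2.
Step 3: result = [0, 2, 4, 6]

The answer is [0, 2, 4, 6].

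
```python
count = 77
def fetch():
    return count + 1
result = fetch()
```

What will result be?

Step 1: count = 77 is defined globally.
Step 2: fetch() looks up count from global scope = 77, then computes 77 + 1 = 78.
Step 3: result = 78

The answer is 78.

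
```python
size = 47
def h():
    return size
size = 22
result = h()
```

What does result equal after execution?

Step 1: size is first set to 47, then reassigned to 22.
Step 2: h() is called after the reassignment, so it looks up the current global size = 22.
Step 3: result = 22

The answer is 22.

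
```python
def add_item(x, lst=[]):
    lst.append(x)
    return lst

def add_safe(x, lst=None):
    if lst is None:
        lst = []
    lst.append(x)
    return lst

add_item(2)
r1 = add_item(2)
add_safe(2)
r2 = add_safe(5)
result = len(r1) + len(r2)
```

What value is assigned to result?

Step 1: add_item shares mutable default: after 2 calls, lst = [2, 2], len = 2.
Step 2: add_safe creates fresh list each time: r2 = [5], len = 1.
Step 3: result = 2 + 1 = 3

The answer is 3.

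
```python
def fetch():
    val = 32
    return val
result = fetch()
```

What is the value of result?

Step 1: fetch() defines val = 32 in its local scope.
Step 2: return val finds the local variable val = 32.
Step 3: result = 32

The answer is 32.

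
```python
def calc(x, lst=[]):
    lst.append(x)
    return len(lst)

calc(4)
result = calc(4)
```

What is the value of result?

Step 1: Mutable default list persists between calls.
Step 2: First call: lst = [4], len = 1. Second call: lst = [4, 4], len = 2.
Step 3: result = 2

The answer is 2.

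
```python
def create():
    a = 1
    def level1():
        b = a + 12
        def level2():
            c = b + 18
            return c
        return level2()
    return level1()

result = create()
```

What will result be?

Step 1: a = 1. b = a + 12 = 13.
Step 2: c = b + 18 = 13 + 18 = 31.
Step 3: result = 31

The answer is 31.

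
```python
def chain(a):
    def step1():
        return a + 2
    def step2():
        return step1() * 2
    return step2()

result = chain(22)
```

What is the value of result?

Step 1: chain(22) captures a = 22.
Step 2: step2() calls step1() which returns 22 + 2 = 24.
Step 3: step2() returns 24 * 2 = 48

The answer is 48.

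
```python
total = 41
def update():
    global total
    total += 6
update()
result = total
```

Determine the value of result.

Step 1: total = 41 globally.
Step 2: update() modifies global total: total += 6 = 47.
Step 3: result = 47

The answer is 47.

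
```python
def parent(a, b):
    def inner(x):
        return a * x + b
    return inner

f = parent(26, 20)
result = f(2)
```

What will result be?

Step 1: parent(26, 20) captures a = 26, b = 20.
Step 2: f(2) computes 26 * 2 + 20 = 72.
Step 3: result = 72

The answer is 72.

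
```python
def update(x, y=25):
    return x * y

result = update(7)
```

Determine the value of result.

Step 1: update(7) uses default y = 25.
Step 2: Returns 7 * 25 = 175.
Step 3: result = 175

The answer is 175.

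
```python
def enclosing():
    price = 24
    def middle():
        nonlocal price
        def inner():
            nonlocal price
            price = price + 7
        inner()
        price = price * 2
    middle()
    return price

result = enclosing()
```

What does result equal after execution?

Step 1: price = 24.
Step 2: inner() adds 7: price = 24 + 7 = 31.
Step 3: middle() doubles: price = 31 * 2 = 62.
Step 4: result = 62

The answer is 62.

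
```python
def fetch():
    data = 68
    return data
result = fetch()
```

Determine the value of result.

Step 1: fetch() defines data = 68 in its local scope.
Step 2: return data finds the local variable data = 68.
Step 3: result = 68

The answer is 68.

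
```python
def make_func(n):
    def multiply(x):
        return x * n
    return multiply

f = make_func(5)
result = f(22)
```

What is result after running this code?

Step 1: make_func(5) returns multiply closure with n = 5.
Step 2: f(22) computes 22 * 5 = 110.
Step 3: result = 110

The answer is 110.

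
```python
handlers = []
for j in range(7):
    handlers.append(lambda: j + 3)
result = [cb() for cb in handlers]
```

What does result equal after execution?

Step 1: All lambdas capture j by reference. After the loop, j = 6.
Step 2: Each call returns 6 + 3 = 9.
Step 3: result = [9, 9, 9, 9, 9, 9, 9]

The answer is [9, 9, 9, 9, 9, 9, 9].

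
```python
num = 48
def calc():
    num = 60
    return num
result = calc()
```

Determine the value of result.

Step 1: Global num = 48.
Step 2: calc() creates local num = 60, shadowing the global.
Step 3: Returns local num = 60. result = 60

The answer is 60.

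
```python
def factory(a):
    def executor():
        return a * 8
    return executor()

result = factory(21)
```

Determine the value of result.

Step 1: factory(21) binds parameter a = 21.
Step 2: executor() accesses a = 21 from enclosing scope.
Step 3: result = 21 * 8 = 168

The answer is 168.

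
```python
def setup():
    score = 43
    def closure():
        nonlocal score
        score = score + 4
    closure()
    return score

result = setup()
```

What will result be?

Step 1: setup() sets score = 43.
Step 2: closure() uses nonlocal to modify score in setup's scope: score = 43 + 4 = 47.
Step 3: setup() returns the modified score = 47

The answer is 47.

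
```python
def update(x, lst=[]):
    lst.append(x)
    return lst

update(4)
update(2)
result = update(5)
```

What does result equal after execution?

Step 1: Mutable default argument gotcha! The list [] is created once.
Step 2: Each call appends to the SAME list: [4], [4, 2], [4, 2, 5].
Step 3: result = [4, 2, 5]

The answer is [4, 2, 5].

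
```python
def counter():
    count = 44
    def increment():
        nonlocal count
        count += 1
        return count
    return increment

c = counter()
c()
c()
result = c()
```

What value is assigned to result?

Step 1: counter() creates closure with count = 44.
Step 2: Each c() call increments count via nonlocal. After 3 calls: 44 + 3 = 47.
Step 3: result = 47

The answer is 47.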